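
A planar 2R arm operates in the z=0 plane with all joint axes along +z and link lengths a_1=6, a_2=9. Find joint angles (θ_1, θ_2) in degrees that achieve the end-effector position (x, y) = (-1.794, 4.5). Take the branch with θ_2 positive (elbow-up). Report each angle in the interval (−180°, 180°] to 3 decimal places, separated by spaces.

-0.004 150.001

cos θ_2 = (23.4684−6²−9²)/(2·6·9) = -0.8660; θ_2 = 150.0009° (elbow-up)
β = atan2(4.5000,-1.7940) = 111.7355°; ψ = atan2(4.4999,-1.7943) = 111.7393°
θ_1 = β − ψ = -0.0038°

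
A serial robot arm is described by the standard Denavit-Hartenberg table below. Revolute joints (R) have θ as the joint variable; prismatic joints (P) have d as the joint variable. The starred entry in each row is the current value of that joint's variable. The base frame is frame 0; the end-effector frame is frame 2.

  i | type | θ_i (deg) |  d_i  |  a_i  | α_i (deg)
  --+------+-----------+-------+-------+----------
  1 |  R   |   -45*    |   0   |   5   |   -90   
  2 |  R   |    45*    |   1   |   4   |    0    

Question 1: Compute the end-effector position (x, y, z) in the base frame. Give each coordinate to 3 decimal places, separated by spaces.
6.243 -4.828 -2.828

after link 1: o_1 = (3.5355, -3.5355, 0.0000)
after link 2: o_2 = (6.2426, -4.8284, -2.8284)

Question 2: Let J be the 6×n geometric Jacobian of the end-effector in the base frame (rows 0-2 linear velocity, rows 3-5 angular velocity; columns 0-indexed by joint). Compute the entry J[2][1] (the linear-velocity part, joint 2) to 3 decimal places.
axis z_1 = (0.7071,0.7071,0.0000); lever o_n−o_1 = (2.7071,-1.2929,-2.8284)
cross product → J_v[:, 1] = (-2.0000,2.0000,-2.8284)
J_ω[:, 1] = z_1
entry J[2][1] = -2.8284

-2.828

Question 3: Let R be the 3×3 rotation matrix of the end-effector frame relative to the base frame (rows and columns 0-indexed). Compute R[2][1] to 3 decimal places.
End-effector y-axis (col 1 of R) = (-0.5000,0.5000,-0.7071)
R[2][1] = -0.7071

-0.707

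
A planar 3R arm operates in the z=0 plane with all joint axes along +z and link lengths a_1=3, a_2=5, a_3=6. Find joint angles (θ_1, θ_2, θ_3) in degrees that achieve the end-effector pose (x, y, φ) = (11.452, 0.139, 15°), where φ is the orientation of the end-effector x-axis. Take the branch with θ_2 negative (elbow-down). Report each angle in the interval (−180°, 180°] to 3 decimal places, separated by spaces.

wrist centre = target − a_3·(cos φ, sin φ) = (5.6564, -1.4139)
cos θ_2 = (33.9945−3²−5²)/(2·3·5) = -0.0002; θ_2 = -90.0105° (elbow-down)
β = atan2(-1.4139,5.6564) = -14.0344°; ψ = atan2(-5.0000,2.9991) = -59.0439°
θ_1 = β − ψ = 45.0096°
θ_3 = φ − θ_1 − θ_2 = 60.0009° (wrapped to (-180°,180°])

45.010 -90.010 60.001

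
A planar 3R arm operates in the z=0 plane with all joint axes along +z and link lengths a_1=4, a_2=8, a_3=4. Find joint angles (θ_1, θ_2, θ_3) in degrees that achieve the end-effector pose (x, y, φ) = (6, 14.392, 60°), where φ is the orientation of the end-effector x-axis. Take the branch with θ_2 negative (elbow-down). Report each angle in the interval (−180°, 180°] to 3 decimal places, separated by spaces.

wrist centre = target − a_3·(cos φ, sin φ) = (4.0000, 10.9279)
cos θ_2 = (135.4190−4²−8²)/(2·4·8) = 0.8659; θ_2 = -30.0119° (elbow-down)
β = atan2(10.9279,4.0000) = 69.8956°; ψ = atan2(-4.0014,10.9274) = -20.1120°
θ_1 = β − ψ = 90.0076°
θ_3 = φ − θ_1 − θ_2 = 0.0044° (wrapped to (-180°,180°])

90.008 -30.012 0.004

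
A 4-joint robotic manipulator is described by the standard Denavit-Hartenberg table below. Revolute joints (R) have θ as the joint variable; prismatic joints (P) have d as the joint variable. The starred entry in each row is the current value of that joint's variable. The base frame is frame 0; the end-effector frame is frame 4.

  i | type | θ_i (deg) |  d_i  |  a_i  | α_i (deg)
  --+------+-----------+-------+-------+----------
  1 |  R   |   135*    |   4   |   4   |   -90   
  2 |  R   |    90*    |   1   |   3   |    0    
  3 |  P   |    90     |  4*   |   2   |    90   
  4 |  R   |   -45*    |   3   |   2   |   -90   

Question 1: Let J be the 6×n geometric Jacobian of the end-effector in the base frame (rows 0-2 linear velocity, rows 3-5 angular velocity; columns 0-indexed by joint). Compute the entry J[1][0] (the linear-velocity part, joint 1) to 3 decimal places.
axis z_0 = ẑ; lever o_n−o_0 = (-2.9497,-2.1213,-2.0000)
cross product → J_v[:, 0] = (2.1213,-2.9497,0.0000)
J_ω[:, 0] = z_0
entry J[1][0] = -2.9497

-2.950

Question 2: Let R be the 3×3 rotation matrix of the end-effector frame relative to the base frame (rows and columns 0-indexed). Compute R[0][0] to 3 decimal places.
1.000

End-effector x-axis (col 0 of R) = (1.0000,-0.0000,-0.0000)
R[0][0] = 1.0000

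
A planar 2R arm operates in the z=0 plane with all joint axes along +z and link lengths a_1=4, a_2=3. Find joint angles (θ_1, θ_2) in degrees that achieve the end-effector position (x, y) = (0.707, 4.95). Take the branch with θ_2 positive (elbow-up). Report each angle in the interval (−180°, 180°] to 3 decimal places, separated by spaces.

45.004 89.994

cos θ_2 = (25.0023−4²−3²)/(2·4·3) = 0.0001; θ_2 = 89.9944° (elbow-up)
β = atan2(4.9500,0.7070) = 81.8715°; ψ = atan2(3.0000,4.0003) = 36.8679°
θ_1 = β − ψ = 45.0036°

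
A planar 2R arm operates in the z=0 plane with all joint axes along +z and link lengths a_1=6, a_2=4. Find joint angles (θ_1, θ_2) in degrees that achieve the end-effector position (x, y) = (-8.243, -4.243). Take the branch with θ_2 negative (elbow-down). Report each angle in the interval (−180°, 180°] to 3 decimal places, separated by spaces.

-135.005 -44.985

cos θ_2 = (85.9501−6²−4²)/(2·6·4) = 0.7073; θ_2 = -44.9849° (elbow-down)
β = atan2(-4.2430,-8.2430) = -152.7633°; ψ = atan2(-2.8277,8.8292) = -17.7585°
θ_1 = β − ψ = -135.0049°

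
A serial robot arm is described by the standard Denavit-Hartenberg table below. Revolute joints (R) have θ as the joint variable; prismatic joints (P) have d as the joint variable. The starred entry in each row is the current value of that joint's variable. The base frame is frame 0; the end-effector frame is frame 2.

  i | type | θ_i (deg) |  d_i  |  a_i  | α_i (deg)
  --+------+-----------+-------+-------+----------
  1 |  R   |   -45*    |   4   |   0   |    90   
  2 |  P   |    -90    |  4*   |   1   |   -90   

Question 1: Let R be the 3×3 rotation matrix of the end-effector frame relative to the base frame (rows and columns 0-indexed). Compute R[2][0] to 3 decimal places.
End-effector x-axis (col 0 of R) = (0.0000,-0.0000,-1.0000)
R[2][0] = -1.0000

-1.000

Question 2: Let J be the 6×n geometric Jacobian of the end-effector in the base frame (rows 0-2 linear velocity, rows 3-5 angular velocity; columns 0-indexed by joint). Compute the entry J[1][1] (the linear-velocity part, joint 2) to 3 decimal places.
-0.707

prismatic axis z_1 = (-0.7071,-0.7071,0.0000)
J_v[:, 1] = z_1; J_ω[:, 1] = (0,0,0)
entry J[1][1] = -0.7071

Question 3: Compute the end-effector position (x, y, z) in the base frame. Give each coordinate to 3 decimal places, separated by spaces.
-2.828 -2.828 3.000

after link 1: o_1 = (0.0000, 0.0000, 4.0000)
after link 2: o_2 = (-2.8284, -2.8284, 3.0000)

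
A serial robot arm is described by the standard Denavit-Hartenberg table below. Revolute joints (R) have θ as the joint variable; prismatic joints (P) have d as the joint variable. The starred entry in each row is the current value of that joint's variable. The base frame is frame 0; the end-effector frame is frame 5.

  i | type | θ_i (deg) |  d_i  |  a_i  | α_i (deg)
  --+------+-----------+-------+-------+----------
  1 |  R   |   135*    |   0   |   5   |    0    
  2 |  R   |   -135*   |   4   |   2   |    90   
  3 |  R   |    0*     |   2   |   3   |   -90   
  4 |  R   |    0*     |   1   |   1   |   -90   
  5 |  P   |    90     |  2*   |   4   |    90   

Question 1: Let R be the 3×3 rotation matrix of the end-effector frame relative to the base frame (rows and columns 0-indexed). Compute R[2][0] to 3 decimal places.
-1.000

End-effector x-axis (col 0 of R) = (0.0000,0.0000,-1.0000)
R[2][0] = -1.0000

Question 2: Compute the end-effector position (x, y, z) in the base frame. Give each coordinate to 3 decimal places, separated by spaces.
2.464 3.536 1.000

after link 1: o_1 = (-3.5355, 3.5355, 0.0000)
after link 2: o_2 = (-1.5355, 3.5355, 4.0000)
after link 3: o_3 = (1.4645, 1.5355, 4.0000)
after link 4: o_4 = (2.4645, 1.5355, 5.0000)
after link 5: o_5 = (2.4645, 3.5355, 1.0000)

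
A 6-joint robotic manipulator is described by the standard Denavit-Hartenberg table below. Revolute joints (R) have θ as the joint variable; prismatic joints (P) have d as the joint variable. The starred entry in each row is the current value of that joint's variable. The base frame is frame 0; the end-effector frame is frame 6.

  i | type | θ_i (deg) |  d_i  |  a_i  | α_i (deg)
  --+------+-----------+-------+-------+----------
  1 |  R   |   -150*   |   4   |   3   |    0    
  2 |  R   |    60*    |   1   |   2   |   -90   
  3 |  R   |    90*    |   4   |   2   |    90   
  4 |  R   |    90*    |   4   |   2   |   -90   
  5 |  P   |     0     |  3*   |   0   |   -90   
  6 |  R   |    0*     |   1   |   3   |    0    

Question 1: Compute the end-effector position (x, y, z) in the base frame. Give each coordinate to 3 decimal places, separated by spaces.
after link 1: o_1 = (-2.5981, -1.5000, 4.0000)
after link 2: o_2 = (-2.5981, -3.5000, 5.0000)
after link 3: o_3 = (1.4019, -3.5000, 3.0000)
after link 4: o_4 = (3.4019, -7.5000, 3.0000)
after link 5: o_5 = (3.4019, -7.5000, 6.0000)
after link 6: o_6 = (6.4019, -6.5000, 6.0000)

6.402 -6.500 6.000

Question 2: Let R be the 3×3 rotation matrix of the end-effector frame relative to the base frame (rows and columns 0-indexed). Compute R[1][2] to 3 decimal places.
1.000

End-effector z-axis (col 2 of R) = (0.0000,1.0000,0.0000)
R[1][2] = 1.0000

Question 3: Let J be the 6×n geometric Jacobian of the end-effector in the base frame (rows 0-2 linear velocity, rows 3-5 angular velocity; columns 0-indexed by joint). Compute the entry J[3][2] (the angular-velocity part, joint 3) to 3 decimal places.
axis z_2 = (1.0000,-0.0000,0.0000); lever o_n−o_2 = (9.0000,-3.0000,1.0000)
cross product → J_v[:, 2] = (-0.0000,-1.0000,-3.0000)
J_ω[:, 2] = z_2
entry J[3][2] = 1.0000

1.000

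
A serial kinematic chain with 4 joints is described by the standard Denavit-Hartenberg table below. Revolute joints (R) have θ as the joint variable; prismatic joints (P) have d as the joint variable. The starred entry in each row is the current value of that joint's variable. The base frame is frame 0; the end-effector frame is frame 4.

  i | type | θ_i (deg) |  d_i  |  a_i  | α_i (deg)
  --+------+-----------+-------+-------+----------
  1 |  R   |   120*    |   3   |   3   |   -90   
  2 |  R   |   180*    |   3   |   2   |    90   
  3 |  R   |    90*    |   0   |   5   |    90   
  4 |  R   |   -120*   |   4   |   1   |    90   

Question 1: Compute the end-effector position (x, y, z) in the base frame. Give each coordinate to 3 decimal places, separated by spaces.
-4.995 -6.348 3.866

after link 1: o_1 = (-1.5000, 2.5981, 3.0000)
after link 2: o_2 = (-3.0981, -0.6340, 3.0000)
after link 3: o_3 = (-7.4282, -3.1340, 3.0000)
after link 4: o_4 = (-4.9952, -6.3481, 3.8660)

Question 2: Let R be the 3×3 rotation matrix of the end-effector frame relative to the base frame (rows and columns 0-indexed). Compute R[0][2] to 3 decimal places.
0.750

End-effector z-axis (col 2 of R) = (0.7500,0.4330,-0.5000)
R[0][2] = 0.7500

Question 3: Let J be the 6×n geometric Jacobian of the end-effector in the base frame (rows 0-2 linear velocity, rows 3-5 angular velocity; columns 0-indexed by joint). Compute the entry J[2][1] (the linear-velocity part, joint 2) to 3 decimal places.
axis z_1 = (-0.8660,-0.5000,0.0000); lever o_n−o_1 = (-3.4952,-8.9462,0.8660)
cross product → J_v[:, 1] = (-0.4330,0.7500,6.0000)
J_ω[:, 1] = z_1
entry J[2][1] = 6.0000

6.000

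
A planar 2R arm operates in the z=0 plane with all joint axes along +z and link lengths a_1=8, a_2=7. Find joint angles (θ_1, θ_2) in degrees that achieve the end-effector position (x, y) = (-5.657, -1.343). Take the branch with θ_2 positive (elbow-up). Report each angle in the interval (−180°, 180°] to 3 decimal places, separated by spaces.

cos θ_2 = (33.8053−8²−7²)/(2·8·7) = -0.7071; θ_2 = 134.9991° (elbow-up)
β = atan2(-1.3430,-5.6570) = -166.6449°; ψ = atan2(4.9498,3.0503) = 58.3565°
θ_1 = β − ψ = -225.0015°

134.999 134.999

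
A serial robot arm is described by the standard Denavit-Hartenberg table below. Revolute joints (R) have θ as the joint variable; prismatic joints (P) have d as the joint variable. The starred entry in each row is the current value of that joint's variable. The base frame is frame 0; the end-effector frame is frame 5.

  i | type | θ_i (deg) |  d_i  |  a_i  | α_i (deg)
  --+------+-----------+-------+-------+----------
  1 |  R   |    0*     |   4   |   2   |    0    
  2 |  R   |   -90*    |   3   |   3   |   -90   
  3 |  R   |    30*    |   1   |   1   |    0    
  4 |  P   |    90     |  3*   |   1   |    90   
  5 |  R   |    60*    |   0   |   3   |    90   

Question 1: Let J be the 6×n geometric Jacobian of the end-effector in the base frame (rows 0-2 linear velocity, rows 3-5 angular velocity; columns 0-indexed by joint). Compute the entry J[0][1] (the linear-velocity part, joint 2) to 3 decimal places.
axis z_1 = (0.0000,0.0000,1.0000); lever o_n−o_1 = (6.5981,-2.6160,0.3349)
cross product → J_v[:, 1] = (2.6160,6.5981,-0.0000)
J_ω[:, 1] = z_1
entry J[0][1] = 2.6160

2.616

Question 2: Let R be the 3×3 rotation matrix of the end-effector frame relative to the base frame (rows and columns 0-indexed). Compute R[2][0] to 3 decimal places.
End-effector x-axis (col 0 of R) = (0.8660,0.2500,-0.4330)
R[2][0] = -0.4330

-0.433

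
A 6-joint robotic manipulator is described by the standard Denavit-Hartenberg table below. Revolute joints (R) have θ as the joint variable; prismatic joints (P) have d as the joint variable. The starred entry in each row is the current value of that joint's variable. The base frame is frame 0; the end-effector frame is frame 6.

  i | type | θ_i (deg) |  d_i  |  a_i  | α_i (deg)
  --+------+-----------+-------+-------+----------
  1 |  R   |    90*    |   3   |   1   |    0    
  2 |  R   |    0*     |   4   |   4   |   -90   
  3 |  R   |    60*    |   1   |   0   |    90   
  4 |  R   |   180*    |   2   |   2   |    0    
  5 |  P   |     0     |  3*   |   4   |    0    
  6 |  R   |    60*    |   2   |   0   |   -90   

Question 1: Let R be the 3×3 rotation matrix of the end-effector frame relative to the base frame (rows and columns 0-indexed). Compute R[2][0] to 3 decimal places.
0.433

End-effector x-axis (col 0 of R) = (0.8660,-0.2500,0.4330)
R[2][0] = 0.4330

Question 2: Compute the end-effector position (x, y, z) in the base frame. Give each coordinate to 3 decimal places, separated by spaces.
-1.000 8.062 15.696

after link 1: o_1 = (0.0000, 1.0000, 3.0000)
after link 2: o_2 = (0.0000, 5.0000, 7.0000)
after link 3: o_3 = (-1.0000, 5.0000, 7.0000)
after link 4: o_4 = (-1.0000, 5.7321, 9.7321)
after link 5: o_5 = (-1.0000, 6.3301, 14.6962)
after link 6: o_6 = (-1.0000, 8.0622, 15.6962)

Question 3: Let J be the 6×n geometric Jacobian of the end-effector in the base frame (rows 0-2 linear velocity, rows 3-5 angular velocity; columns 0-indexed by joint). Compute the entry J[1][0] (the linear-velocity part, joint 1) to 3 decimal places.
axis z_0 = ẑ; lever o_n−o_0 = (-1.0000,8.0622,15.6962)
cross product → J_v[:, 0] = (-8.0622,-1.0000,0.0000)
J_ω[:, 0] = z_0
entry J[1][0] = -1.0000

-1.000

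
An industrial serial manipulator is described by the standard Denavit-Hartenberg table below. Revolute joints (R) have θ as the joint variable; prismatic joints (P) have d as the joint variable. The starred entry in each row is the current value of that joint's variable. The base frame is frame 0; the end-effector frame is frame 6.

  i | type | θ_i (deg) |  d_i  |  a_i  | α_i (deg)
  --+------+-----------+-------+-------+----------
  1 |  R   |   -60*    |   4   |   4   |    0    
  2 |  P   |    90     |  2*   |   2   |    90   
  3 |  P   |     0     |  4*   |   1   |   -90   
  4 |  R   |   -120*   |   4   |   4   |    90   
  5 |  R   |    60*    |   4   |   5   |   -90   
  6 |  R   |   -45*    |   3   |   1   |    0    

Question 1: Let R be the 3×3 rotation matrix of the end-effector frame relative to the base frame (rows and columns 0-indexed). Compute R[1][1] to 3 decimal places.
-0.354

End-effector y-axis (col 1 of R) = (0.7071,-0.3536,0.6124)
R[1][1] = -0.3536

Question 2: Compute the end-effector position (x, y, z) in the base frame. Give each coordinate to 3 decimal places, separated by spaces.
1.891 -9.684 16.442

after link 1: o_1 = (2.0000, -3.4641, 4.0000)
after link 2: o_2 = (3.7321, -2.4641, 6.0000)
after link 3: o_3 = (6.5981, -5.4282, 6.0000)
after link 4: o_4 = (6.5981, -9.4282, 10.0000)
after link 5: o_5 = (2.5981, -11.9282, 14.3301)
after link 6: o_6 = (1.8910, -9.6837, 16.4425)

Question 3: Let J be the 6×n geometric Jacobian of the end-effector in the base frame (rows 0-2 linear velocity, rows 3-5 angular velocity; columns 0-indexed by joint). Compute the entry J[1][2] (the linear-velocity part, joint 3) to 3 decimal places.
-0.866

prismatic axis z_2 = (0.5000,-0.8660,0.0000)
J_v[:, 2] = z_2; J_ω[:, 2] = (0,0,0)
entry J[1][2] = -0.8660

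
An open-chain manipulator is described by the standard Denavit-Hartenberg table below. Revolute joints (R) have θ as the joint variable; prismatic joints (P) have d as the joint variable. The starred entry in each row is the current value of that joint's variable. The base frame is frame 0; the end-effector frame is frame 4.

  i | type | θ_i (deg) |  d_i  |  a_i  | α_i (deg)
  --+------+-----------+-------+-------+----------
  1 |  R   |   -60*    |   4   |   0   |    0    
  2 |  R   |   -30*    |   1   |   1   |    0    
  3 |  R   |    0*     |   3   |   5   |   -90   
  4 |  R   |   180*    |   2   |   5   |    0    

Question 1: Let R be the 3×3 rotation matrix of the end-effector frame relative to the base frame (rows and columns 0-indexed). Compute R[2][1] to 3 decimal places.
End-effector y-axis (col 1 of R) = (-0.0000,0.0000,1.0000)
R[2][1] = 1.0000

1.000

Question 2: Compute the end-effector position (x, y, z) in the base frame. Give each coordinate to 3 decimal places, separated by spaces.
after link 1: o_1 = (0.0000, 0.0000, 4.0000)
after link 2: o_2 = (0.0000, -1.0000, 5.0000)
after link 3: o_3 = (0.0000, -6.0000, 8.0000)
after link 4: o_4 = (2.0000, -1.0000, 8.0000)

2.000 -1.000 8.000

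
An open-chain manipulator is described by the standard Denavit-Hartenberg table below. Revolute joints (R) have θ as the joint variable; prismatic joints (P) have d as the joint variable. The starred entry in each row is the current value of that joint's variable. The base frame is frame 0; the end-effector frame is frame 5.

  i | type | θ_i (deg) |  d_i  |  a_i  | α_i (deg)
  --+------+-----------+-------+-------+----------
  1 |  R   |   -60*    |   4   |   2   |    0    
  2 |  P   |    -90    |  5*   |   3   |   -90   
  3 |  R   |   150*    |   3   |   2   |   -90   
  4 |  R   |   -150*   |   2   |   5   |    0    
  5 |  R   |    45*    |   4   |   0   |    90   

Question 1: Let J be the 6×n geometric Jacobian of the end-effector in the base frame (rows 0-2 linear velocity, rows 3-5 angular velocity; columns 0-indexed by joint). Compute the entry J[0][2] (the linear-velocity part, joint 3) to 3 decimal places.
-5.509

axis z_2 = (0.5000,-0.8660,0.0000); lever o_n−o_2 = (3.6005,-4.2721,6.3612)
cross product → J_v[:, 2] = (-5.5090,-3.1806,0.9821)
J_ω[:, 2] = z_2
entry J[0][2] = -5.5090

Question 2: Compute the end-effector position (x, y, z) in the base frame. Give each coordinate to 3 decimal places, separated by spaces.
after link 1: o_1 = (1.0000, -1.7321, 4.0000)
after link 2: o_2 = (-1.5981, -3.2321, 9.0000)
after link 3: o_3 = (1.4019, -4.9641, 8.0000)
after link 4: o_4 = (0.2704, -8.5042, 11.8971)
after link 5: o_5 = (2.0024, -7.5042, 15.3612)

2.002 -7.504 15.361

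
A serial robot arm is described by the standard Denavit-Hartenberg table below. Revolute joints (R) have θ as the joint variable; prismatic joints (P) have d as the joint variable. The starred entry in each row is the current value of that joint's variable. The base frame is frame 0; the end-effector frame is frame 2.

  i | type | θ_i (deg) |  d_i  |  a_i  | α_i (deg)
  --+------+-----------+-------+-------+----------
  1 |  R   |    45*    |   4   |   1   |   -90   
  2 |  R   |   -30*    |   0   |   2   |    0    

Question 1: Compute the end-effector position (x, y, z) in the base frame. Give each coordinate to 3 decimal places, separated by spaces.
after link 1: o_1 = (0.7071, 0.7071, 4.0000)
after link 2: o_2 = (1.9319, 1.9319, 5.0000)

1.932 1.932 5.000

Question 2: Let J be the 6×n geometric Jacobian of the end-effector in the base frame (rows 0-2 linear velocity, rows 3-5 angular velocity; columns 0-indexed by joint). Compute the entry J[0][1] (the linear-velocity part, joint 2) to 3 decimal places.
axis z_1 = (-0.7071,0.7071,0.0000); lever o_n−o_1 = (1.2247,1.2247,1.0000)
cross product → J_v[:, 1] = (0.7071,0.7071,-1.7321)
J_ω[:, 1] = z_1
entry J[0][1] = 0.7071

0.707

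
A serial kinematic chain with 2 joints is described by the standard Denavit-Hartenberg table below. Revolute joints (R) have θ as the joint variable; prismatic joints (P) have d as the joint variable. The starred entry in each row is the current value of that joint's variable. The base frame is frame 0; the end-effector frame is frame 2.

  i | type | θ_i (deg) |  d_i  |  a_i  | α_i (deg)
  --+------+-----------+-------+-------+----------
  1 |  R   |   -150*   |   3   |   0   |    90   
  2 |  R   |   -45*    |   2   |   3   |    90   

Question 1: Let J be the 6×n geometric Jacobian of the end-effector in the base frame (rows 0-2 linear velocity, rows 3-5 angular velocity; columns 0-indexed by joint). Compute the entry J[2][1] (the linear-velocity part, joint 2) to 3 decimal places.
2.121

axis z_1 = (-0.5000,0.8660,0.0000); lever o_n−o_1 = (-2.8371,0.6714,-2.1213)
cross product → J_v[:, 1] = (-1.8371,-1.0607,2.1213)
J_ω[:, 1] = z_1
entry J[2][1] = 2.1213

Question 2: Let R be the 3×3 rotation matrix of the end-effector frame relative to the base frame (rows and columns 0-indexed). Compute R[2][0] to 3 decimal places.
-0.707

End-effector x-axis (col 0 of R) = (-0.6124,-0.3536,-0.7071)
R[2][0] = -0.7071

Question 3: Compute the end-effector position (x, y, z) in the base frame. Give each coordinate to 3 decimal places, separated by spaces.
-2.837 0.671 0.879

after link 1: o_1 = (0.0000, 0.0000, 3.0000)
after link 2: o_2 = (-2.8371, 0.6714, 0.8787)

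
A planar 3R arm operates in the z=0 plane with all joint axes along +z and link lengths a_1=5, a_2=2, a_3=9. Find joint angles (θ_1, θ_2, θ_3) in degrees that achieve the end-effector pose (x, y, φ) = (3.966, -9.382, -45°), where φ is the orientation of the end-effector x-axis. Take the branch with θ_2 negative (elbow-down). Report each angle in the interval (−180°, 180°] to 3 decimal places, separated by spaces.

-106.944 -134.996 -163.060

wrist centre = target − a_3·(cos φ, sin φ) = (-2.3980, -3.0180)
cos θ_2 = (14.8588−5²−2²)/(2·5·2) = -0.7071; θ_2 = -134.9963° (elbow-down)
β = atan2(-3.0180,-2.3980) = -128.4686°; ψ = atan2(-1.4143,3.5859) = -21.5248°
θ_1 = β − ψ = -106.9439°
θ_3 = φ − θ_1 − θ_2 = -163.0598° (wrapped to (-180°,180°])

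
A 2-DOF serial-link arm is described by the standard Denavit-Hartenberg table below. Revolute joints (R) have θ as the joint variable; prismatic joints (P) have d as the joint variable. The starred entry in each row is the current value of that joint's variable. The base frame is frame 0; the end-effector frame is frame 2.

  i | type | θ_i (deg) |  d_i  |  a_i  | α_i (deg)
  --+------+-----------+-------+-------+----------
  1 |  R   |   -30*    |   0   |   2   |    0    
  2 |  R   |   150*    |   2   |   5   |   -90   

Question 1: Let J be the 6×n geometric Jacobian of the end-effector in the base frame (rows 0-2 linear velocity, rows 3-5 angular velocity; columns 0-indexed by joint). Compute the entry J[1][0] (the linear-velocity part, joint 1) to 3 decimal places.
axis z_0 = ẑ; lever o_n−o_0 = (-0.7679,3.3301,2.0000)
cross product → J_v[:, 0] = (-3.3301,-0.7679,0.0000)
J_ω[:, 0] = z_0
entry J[1][0] = -0.7679

-0.768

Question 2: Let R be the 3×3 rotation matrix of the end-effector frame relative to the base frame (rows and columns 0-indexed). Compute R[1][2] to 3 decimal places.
-0.500

End-effector z-axis (col 2 of R) = (-0.8660,-0.5000,0.0000)
R[1][2] = -0.5000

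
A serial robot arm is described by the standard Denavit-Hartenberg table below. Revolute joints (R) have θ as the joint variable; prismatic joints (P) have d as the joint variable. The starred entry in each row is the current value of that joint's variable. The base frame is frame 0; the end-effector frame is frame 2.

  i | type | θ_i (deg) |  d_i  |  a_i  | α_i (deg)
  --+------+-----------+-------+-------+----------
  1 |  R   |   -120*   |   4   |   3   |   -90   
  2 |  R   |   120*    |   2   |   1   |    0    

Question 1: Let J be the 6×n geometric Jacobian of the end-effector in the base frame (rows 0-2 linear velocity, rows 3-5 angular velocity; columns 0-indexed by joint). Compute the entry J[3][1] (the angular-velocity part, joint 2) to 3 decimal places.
axis z_1 = (0.8660,-0.5000,0.0000); lever o_n−o_1 = (1.9821,-0.5670,-0.8660)
cross product → J_v[:, 1] = (0.4330,0.7500,0.5000)
J_ω[:, 1] = z_1
entry J[3][1] = 0.8660

0.866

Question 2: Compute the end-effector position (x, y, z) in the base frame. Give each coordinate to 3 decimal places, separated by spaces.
after link 1: o_1 = (-1.5000, -2.5981, 4.0000)
after link 2: o_2 = (0.4821, -3.1651, 3.1340)

0.482 -3.165 3.134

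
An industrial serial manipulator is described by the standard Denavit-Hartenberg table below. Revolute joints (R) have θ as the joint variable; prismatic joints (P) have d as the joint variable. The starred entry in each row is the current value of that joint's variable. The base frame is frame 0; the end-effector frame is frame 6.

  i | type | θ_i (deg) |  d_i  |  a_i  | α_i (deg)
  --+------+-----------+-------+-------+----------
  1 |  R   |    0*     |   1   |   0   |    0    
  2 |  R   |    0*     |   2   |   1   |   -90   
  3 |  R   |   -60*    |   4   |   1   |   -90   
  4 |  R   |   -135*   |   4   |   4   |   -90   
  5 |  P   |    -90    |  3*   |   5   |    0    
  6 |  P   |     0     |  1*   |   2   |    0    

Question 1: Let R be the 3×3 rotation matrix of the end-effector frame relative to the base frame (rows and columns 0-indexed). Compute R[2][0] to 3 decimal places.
End-effector x-axis (col 0 of R) = (0.8660,0.0000,-0.5000)
R[2][0] = -0.5000

-0.500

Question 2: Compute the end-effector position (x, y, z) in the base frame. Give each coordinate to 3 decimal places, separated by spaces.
11.026 9.657 -1.634

after link 1: o_1 = (0.0000, 0.0000, 1.0000)
after link 2: o_2 = (1.0000, 0.0000, 3.0000)
after link 3: o_3 = (1.5000, 4.0000, 3.8660)
after link 4: o_4 = (3.5499, 6.8284, -0.5835)
after link 5: o_5 = (8.9407, 8.9497, -1.2463)
after link 6: o_6 = (11.0263, 9.6569, -1.6340)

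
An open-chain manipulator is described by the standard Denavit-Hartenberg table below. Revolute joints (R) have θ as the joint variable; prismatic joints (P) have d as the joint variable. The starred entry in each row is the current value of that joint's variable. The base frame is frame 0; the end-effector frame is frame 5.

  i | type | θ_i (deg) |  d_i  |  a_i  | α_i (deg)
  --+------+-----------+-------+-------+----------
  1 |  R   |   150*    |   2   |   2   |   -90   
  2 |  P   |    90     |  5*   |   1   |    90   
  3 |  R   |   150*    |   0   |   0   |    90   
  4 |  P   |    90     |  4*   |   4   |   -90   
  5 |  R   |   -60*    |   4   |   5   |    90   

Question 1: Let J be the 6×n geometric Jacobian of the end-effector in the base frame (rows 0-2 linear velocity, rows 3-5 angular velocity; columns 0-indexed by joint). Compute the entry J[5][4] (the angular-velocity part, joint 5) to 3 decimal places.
axis z_4 = (0.2500,0.4330,-0.8660); lever o_n−o_4 = (-3.0401,-0.2655,-5.6292)
cross product → J_v[:, 4] = (-2.6675,4.0401,1.2500)
J_ω[:, 4] = z_4
entry J[5][4] = -0.8660

-0.866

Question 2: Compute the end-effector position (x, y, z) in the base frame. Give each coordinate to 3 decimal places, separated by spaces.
after link 1: o_1 = (-1.7321, 1.0000, 2.0000)
after link 2: o_2 = (-4.2321, -3.3301, 1.0000)
after link 3: o_3 = (-4.2321, -3.3301, 1.0000)
after link 4: o_4 = (-9.4282, -4.3301, -1.0000)
after link 5: o_5 = (-12.4683, -4.5957, -6.6292)

-12.468 -4.596 -6.629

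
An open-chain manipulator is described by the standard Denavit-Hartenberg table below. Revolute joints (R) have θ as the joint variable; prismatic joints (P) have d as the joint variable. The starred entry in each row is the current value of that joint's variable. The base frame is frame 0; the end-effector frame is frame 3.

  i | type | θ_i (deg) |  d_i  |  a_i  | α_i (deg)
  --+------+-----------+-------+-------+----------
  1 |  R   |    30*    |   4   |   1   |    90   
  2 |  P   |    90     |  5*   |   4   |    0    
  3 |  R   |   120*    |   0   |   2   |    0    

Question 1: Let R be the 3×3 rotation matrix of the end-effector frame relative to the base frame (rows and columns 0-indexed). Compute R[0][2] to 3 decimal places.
0.500

End-effector z-axis (col 2 of R) = (0.5000,-0.8660,0.0000)
R[0][2] = 0.5000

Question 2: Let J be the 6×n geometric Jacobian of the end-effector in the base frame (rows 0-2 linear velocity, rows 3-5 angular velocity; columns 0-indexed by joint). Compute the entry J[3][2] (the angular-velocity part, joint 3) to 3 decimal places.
axis z_2 = (0.5000,-0.8660,0.0000); lever o_n−o_2 = (-1.5000,-0.8660,-1.0000)
cross product → J_v[:, 2] = (0.8660,0.5000,-1.7321)
J_ω[:, 2] = z_2
entry J[3][2] = 0.5000

0.500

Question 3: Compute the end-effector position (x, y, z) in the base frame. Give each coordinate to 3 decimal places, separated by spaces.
1.866 -4.696 7.000

after link 1: o_1 = (0.8660, 0.5000, 4.0000)
after link 2: o_2 = (3.3660, -3.8301, 8.0000)
after link 3: o_3 = (1.8660, -4.6962, 7.0000)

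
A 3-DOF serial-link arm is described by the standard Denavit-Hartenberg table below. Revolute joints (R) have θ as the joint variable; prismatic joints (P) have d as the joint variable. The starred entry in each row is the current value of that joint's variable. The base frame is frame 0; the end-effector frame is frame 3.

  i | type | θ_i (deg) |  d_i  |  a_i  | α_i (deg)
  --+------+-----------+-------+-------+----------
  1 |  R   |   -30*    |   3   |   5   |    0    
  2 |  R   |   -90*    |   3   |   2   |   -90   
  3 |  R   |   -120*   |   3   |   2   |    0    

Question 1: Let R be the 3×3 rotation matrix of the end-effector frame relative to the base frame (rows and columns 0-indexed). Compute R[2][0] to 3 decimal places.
End-effector x-axis (col 0 of R) = (0.2500,0.4330,0.8660)
R[2][0] = 0.8660

0.866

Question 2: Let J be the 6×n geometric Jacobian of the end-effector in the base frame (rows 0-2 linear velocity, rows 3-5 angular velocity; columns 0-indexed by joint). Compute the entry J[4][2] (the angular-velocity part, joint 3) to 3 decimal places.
axis z_2 = (0.8660,-0.5000,0.0000); lever o_n−o_2 = (3.0981,-0.6340,1.7321)
cross product → J_v[:, 2] = (-0.8660,-1.5000,1.0000)
J_ω[:, 2] = z_2
entry J[4][2] = -0.5000

-0.500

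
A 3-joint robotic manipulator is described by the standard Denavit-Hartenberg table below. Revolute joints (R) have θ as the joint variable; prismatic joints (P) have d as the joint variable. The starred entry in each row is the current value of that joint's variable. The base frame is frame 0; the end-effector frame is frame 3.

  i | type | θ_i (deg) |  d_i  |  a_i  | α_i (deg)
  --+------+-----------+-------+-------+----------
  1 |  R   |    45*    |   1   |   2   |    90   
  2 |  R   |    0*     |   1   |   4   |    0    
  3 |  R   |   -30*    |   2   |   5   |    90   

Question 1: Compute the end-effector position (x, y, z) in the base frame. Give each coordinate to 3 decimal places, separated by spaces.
9.426 5.183 -1.500

after link 1: o_1 = (1.4142, 1.4142, 1.0000)
after link 2: o_2 = (4.9497, 3.5355, 1.0000)
after link 3: o_3 = (9.4258, 5.1832, -1.5000)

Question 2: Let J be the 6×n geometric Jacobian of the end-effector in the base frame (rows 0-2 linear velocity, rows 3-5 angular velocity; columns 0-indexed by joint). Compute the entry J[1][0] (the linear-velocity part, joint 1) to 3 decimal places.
axis z_0 = ẑ; lever o_n−o_0 = (9.4258,5.1832,-1.5000)
cross product → J_v[:, 0] = (-5.1832,9.4258,0.0000)
J_ω[:, 0] = z_0
entry J[1][0] = 9.4258

9.426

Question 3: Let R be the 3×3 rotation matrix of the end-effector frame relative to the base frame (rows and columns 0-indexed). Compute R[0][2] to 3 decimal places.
-0.354

End-effector z-axis (col 2 of R) = (-0.3536,-0.3536,-0.8660)
R[0][2] = -0.3536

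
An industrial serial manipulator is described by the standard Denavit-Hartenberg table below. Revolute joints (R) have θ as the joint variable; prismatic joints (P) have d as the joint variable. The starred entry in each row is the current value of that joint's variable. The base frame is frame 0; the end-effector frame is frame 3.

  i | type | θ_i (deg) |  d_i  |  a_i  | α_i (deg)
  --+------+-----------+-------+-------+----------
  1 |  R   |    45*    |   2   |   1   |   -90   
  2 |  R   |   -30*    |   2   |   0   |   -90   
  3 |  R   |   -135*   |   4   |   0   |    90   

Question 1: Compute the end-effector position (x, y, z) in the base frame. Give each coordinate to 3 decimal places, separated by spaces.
0.707 3.536 -1.464

after link 1: o_1 = (0.7071, 0.7071, 2.0000)
after link 2: o_2 = (-0.7071, 2.1213, 2.0000)
after link 3: o_3 = (0.7071, 3.5355, -1.4641)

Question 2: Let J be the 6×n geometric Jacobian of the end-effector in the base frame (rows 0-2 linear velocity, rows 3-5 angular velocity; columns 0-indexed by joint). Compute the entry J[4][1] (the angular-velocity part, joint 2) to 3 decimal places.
0.707

axis z_1 = (-0.7071,0.7071,0.0000); lever o_n−o_1 = (-0.0000,2.8284,-3.4641)
cross product → J_v[:, 1] = (-2.4495,-2.4495,-2.0000)
J_ω[:, 1] = z_1
entry J[4][1] = 0.7071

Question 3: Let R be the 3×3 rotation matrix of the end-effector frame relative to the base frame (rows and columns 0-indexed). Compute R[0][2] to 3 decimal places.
End-effector z-axis (col 2 of R) = (0.0670,-0.9330,-0.3536)
R[0][2] = 0.0670

0.067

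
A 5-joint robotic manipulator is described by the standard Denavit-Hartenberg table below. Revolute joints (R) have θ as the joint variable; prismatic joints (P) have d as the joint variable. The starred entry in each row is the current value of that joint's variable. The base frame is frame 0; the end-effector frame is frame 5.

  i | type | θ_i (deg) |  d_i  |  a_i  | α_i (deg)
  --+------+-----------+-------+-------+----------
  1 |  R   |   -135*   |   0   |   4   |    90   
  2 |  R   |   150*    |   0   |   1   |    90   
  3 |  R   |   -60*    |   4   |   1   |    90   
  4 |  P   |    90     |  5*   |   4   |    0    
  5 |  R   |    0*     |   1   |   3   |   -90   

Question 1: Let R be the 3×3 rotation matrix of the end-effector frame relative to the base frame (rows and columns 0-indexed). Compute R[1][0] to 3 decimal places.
End-effector x-axis (col 0 of R) = (-0.3536,-0.3536,0.8660)
R[1][0] = -0.3536

-0.354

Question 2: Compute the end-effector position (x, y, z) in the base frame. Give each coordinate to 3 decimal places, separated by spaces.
after link 1: o_1 = (-2.8284, -2.8284, 0.0000)
after link 2: o_2 = (-2.2161, -2.2161, 0.5000)
after link 3: o_3 = (-2.7117, -3.9365, 4.2141)
after link 4: o_4 = (-5.0098, -9.7701, 5.5131)
after link 5: o_5 = (-6.2472, -11.7146, 7.6782)

-6.247 -11.715 7.678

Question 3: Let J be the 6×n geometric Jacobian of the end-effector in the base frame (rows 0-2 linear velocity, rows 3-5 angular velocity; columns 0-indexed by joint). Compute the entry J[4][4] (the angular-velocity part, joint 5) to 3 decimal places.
axis z_4 = (-0.1768,-0.8839,-0.4330); lever o_n−o_4 = (-1.2374,-1.9445,2.1651)
cross product → J_v[:, 4] = (-2.7557,0.9186,-0.7500)
J_ω[:, 4] = z_4
entry J[4][4] = -0.8839

-0.884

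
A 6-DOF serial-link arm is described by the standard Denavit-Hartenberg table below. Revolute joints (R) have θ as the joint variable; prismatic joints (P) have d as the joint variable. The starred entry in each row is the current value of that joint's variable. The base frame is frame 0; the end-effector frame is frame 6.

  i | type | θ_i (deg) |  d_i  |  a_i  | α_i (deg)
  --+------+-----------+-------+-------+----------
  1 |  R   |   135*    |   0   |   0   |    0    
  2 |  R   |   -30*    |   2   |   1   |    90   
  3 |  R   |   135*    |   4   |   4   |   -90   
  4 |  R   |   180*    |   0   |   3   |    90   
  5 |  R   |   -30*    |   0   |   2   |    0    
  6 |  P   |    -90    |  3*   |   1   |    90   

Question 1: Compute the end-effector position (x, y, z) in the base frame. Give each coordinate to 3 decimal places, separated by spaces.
0.323 2.658 3.155

after link 1: o_1 = (0.0000, 0.0000, 0.0000)
after link 2: o_2 = (-0.2588, 0.9659, 2.0000)
after link 3: o_3 = (4.3369, -0.7308, 4.8284)
after link 4: o_4 = (3.7879, 1.3182, 2.7071)
after link 5: o_5 = (3.2879, 3.1842, 2.1895)
after link 6: o_6 = (0.3231, 2.6578, 3.1554)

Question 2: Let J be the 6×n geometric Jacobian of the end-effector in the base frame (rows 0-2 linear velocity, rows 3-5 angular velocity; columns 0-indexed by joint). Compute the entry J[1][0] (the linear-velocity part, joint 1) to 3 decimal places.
0.323

axis z_0 = ẑ; lever o_n−o_0 = (0.3231,2.6578,3.1554)
cross product → J_v[:, 0] = (-2.6578,0.3231,0.0000)
J_ω[:, 0] = z_0
entry J[1][0] = 0.3231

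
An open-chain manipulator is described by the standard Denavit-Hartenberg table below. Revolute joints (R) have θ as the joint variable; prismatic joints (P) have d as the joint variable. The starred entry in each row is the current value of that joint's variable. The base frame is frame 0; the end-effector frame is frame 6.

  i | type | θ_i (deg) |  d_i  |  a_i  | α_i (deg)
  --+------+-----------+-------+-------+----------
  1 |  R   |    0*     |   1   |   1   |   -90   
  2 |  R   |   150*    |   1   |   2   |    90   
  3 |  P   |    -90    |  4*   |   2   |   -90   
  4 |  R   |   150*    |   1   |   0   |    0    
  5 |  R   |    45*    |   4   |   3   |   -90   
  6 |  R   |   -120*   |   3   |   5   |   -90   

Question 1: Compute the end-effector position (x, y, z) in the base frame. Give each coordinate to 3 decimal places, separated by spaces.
-5.299 -1.293 -10.751

after link 1: o_1 = (1.0000, 0.0000, 1.0000)
after link 2: o_2 = (-0.7321, 1.0000, 0.0000)
after link 3: o_3 = (1.2679, -1.0000, -3.4641)
after link 4: o_4 = (0.4019, -1.0000, -3.9641)
after link 5: o_5 = (-2.6739, 1.8978, -6.6365)
after link 6: o_6 = (-5.2986, -1.2935, -10.7508)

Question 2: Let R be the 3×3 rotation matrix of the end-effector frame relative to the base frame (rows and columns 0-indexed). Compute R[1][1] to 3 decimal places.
End-effector y-axis (col 1 of R) = (-0.4830,0.2588,0.8365)
R[1][1] = 0.2588

0.259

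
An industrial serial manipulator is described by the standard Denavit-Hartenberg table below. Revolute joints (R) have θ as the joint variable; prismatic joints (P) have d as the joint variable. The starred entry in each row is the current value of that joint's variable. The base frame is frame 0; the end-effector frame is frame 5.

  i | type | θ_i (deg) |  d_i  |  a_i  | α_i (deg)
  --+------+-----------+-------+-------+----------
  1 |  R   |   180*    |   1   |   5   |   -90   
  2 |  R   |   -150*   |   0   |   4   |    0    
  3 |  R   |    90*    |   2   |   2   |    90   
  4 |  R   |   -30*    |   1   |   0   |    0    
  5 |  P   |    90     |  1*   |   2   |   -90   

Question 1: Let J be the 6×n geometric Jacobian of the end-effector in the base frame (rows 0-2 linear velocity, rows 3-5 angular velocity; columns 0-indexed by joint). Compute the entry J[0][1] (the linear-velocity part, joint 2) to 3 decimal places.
-5.598

axis z_1 = (-0.0000,-1.0000,0.0000); lever o_n−o_1 = (3.6962,-3.7321,5.5981)
cross product → J_v[:, 1] = (-5.5981,0.0000,3.6962)
J_ω[:, 1] = z_1
entry J[0][1] = -5.5981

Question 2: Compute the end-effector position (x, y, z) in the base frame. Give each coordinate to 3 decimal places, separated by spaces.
after link 1: o_1 = (-5.0000, 0.0000, 1.0000)
after link 2: o_2 = (-1.5359, 0.0000, 3.0000)
after link 3: o_3 = (-2.5359, -2.0000, 4.7321)
after link 4: o_4 = (-1.6699, -2.0000, 5.2321)
after link 5: o_5 = (-1.3038, -3.7321, 6.5981)

-1.304 -3.732 6.598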